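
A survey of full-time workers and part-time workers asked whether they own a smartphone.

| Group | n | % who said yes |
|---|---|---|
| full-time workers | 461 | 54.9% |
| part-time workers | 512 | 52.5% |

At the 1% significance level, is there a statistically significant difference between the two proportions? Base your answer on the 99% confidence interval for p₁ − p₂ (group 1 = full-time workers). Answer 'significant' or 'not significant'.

Each SE is √(p̂(1−p̂)/n): √(0.5490·0.4510/461) = 0.02318 and √(0.5250·0.4750/512) = 0.02207.
SE(p̂₁ − p̂₂) = √(SE₁² + SE₂²) = √(0.0005373124 + 0.0004870849) = 0.03201, since the two samples are independent.
At 99% confidence z* = 2.576; margin = 2.576 × 0.03201 = 0.08246.
The difference is 0.5490 − 0.5250 = 0.0240, so the interval is 0.0240 ± 0.08246 = (-0.05846, 0.10646).
The interval (-0.05846, 0.10646) contains 0, so the difference is not significant.

not significant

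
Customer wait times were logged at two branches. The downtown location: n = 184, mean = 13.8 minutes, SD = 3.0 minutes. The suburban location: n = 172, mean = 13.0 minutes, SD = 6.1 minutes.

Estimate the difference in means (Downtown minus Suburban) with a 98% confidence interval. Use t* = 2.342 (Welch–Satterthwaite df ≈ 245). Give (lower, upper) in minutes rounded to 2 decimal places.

Per-group SEs: s₁/√n₁ = 3.0/√184 = 0.2212, s₂/√n₂ = 6.1/√172 = 0.4651.
Unpooled SE of the difference: √(0.04892944 + 0.21631801) = 0.5150.
Margin of error = t* · SE = 2.342 × 0.5150 = 1.2061.
x̄₁ − x̄₂ = 13.8 − 13.0 = 0.8000.
CI: 0.8000 ± 1.2061 = (-0.41, 2.01).

(-0.41, 2.01)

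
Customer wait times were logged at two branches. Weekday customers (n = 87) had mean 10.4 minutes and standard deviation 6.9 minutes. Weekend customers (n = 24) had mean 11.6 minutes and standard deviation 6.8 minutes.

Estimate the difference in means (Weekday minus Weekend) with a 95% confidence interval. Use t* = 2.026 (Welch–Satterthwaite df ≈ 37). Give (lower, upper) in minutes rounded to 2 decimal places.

(-4.39, 1.99)

SE₁ = s₁/√n₁ = 6.9/√87 = 0.7398; SE₂ = 6.8/√24 = 1.3880.
Independent samples, unequal variances: SE_diff = √(SE₁² + SE₂²) = √(0.54730404 + 1.926544) = 1.5728.
t* = 2.026, so margin of error = 2.026 × 1.5728 = 3.1865.
Difference in means = 10.4 − 11.6 = -1.2000.
-1.2000 ± 3.1865 → (-4.39, 1.99).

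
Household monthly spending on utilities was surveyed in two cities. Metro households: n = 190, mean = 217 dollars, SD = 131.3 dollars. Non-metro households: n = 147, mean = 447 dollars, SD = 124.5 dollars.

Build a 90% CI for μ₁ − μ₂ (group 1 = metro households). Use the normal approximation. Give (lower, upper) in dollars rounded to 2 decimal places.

SE₁ = s₁/√n₁ = 131.3/√190 = 9.5255; SE₂ = 124.5/√147 = 10.2686.
Independent samples, unequal variances: SE_diff = √(SE₁² + SE₂²) = √(90.73515025 + 105.44414596) = 14.0064.
z* = 1.645, so margin of error = 1.645 × 14.0064 = 23.0405.
Difference in means = 217 − 447 = -230.0000.
-230.0000 ± 23.0405 → (-253.04, -206.96).

(-253.04, -206.96)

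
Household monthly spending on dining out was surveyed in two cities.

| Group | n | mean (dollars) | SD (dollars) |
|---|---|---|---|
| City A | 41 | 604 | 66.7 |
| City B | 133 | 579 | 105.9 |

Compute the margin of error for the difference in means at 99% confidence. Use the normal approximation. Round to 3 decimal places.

35.771

Per-group SEs: s₁/√n₁ = 66.7/√41 = 10.4168, s₂/√n₂ = 105.9/√133 = 9.1827.
Unpooled SE of the difference: √(108.50972224 + 84.32197929) = 13.8864.
Margin of error = z* · SE = 2.576 × 13.8864 = 35.7714.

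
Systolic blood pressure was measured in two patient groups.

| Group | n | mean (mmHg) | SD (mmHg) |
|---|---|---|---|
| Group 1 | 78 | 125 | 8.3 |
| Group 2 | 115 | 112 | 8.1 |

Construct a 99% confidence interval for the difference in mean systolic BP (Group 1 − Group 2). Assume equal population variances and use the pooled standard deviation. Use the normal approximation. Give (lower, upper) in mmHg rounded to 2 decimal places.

(9.91, 16.09)

Pooled variance s_p² = [77·8.3² + 114·8.1²] / (78+115−2) = 66.9323, so s_p = 8.1812.
SE_diff = s_p·√(1/n₁ + 1/n₂) = 8.1812·√(1/78 + 1/115) = 1.2001.
z* = 2.576; margin = 2.576 × 1.2001 = 3.0915.
Difference = 125 − 112 = 13.0000.
13.0000 ± 3.0915 → (9.91, 16.09).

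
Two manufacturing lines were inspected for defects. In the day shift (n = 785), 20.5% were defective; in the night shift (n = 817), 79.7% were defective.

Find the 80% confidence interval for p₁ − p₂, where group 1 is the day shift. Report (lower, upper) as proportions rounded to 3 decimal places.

SE₁ = √(p̂₁(1−p̂₁)/n₁) = √(0.2050·0.7950/785) = 0.01441; SE₂ = √(0.7970·0.2030/817) = 0.01407.
Independent samples: SE of the difference = √(SE₁² + SE₂²) = √(0.0002076481 + 0.0001979649) = 0.02014.
z* for 80% confidence is 1.282, so the margin of error is 1.282 × 0.02014 = 0.02582.
Point estimate p̂₁ − p̂₂ = 0.2050 − 0.7970 = -0.5920.
-0.5920 ± 0.02582 → (-0.618, -0.566).

(-0.618, -0.566)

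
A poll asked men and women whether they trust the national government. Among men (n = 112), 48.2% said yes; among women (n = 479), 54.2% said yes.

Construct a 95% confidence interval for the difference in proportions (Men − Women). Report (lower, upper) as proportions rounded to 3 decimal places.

(-0.163, 0.043)

Each SE is √(p̂(1−p̂)/n): √(0.4820·0.5180/112) = 0.04721 and √(0.5420·0.4580/479) = 0.02276.
SE(p̂₁ − p̂₂) = √(SE₁² + SE₂²) = √(0.0022287841 + 0.0005180176) = 0.05241, since the two samples are independent.
At 95% confidence z* = 1.960; margin = 1.960 × 0.05241 = 0.10272.
The difference is 0.4820 − 0.5420 = -0.0600, so the interval is -0.0600 ± 0.10272 = (-0.163, 0.043).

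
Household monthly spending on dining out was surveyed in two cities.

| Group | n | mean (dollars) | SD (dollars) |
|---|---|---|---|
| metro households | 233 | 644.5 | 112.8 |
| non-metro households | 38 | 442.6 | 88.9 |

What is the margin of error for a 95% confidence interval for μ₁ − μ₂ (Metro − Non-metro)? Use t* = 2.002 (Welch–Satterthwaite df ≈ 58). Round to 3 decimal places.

32.442

Per-group SEs: s₁/√n₁ = 112.8/√233 = 7.3898, s₂/√n₂ = 88.9/√38 = 14.4215.
Unpooled SE of the difference: √(54.60914404 + 207.97966225) = 16.2046.
Margin of error = t* · SE = 2.002 × 16.2046 = 32.4416.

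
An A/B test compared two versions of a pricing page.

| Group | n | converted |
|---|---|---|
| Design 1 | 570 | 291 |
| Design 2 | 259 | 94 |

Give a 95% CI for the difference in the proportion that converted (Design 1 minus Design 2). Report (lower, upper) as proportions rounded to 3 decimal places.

(0.076, 0.219)

p̂₁ = 291/570 = 0.5105 and p̂₂ = 94/259 = 0.3629.
SE₁ = √(p̂₁(1−p̂₁)/n₁) = √(0.5105·0.4895/570) = 0.02094; SE₂ = √(0.3629·0.6371/259) = 0.02988.
Independent samples: SE of the difference = √(SE₁² + SE₂²) = √(0.0004384836 + 0.0008928144) = 0.03649.
z* for 95% confidence is 1.960, so the margin of error is 1.960 × 0.03649 = 0.07152.
Point estimate p̂₁ − p̂₂ = 0.5105 − 0.3629 = 0.1476.
0.1476 ± 0.07152 → (0.076, 0.219).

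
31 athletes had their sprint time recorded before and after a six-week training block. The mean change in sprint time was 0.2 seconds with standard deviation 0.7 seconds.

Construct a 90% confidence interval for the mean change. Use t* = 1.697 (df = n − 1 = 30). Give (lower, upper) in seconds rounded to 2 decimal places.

(-0.01, 0.41)

This is a matched-pairs design, so SE = s_d/√n = 0.7/√31 = 0.1257.
Margin = 1.697 × 0.1257 = 0.2133; the interval is 0.2 ± 0.2133 = (-0.01, 0.41).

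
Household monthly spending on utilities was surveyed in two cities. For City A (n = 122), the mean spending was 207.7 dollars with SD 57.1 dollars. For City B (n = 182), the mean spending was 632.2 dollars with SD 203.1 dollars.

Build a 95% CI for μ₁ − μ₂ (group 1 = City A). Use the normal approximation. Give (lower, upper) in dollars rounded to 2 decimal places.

Standard errors of each mean: 57.1/√122 = 5.1696 and 203.1/√182 = 15.0548.
SE(x̄₁ − x̄₂) = √(5.1696² + 15.0548²) = 15.9177 for independent samples with unequal variances.
With z* = 1.960, the margin is 1.960 × 15.9177 = 31.1987.
x̄₁ − x̄₂ = 207.7 − 632.2 = -424.5000; the interval is -424.5000 ± 31.1987 = (-455.70, -393.30).

(-455.70, -393.30)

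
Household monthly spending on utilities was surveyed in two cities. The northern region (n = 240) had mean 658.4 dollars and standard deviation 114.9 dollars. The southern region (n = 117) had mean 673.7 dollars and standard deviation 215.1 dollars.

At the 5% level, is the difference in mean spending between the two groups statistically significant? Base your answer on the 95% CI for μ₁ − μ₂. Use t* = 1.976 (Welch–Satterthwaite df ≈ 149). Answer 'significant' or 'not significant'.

Per-group SEs: s₁/√n₁ = 114.9/√240 = 7.4168, s₂/√n₂ = 215.1/√117 = 19.8860.
Unpooled SE of the difference: √(55.00892224 + 395.452996) = 21.2241.
Margin of error = t* · SE = 1.976 × 21.2241 = 41.9388.
x̄₁ − x̄₂ = 658.4 − 673.7 = -15.3000.
CI: -15.3000 ± 41.9388 = (-57.2388, 26.6388).
The interval (-57.2388, 26.6388) contains 0, so the difference is not significant.

not significant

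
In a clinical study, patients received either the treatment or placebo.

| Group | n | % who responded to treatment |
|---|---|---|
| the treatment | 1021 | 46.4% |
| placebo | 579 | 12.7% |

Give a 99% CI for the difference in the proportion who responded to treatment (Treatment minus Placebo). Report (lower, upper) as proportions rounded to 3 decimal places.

(0.283, 0.391)

The two standard errors are √(0.4640×0.5360/1021) = 0.01561 and √(0.1270×0.8730/579) = 0.01384.
Because the samples are independent, SE_diff = √(0.01561² + 0.01384²) = 0.02086.
Using z* = 2.576 for 99%, ME = 2.576 × 0.02086 = 0.05374.
p̂₁ − p̂₂ = 0.3370; interval 0.3370 ± 0.05374 gives (0.283, 0.391).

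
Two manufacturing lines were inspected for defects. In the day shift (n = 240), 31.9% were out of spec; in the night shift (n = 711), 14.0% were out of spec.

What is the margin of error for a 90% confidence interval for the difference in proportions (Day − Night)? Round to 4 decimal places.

0.0539

SE₁ = √(p̂₁(1−p̂₁)/n₁) = √(0.3190·0.6810/240) = 0.03009; SE₂ = √(0.1400·0.8600/711) = 0.01301.
Independent samples: SE of the difference = √(SE₁² + SE₂²) = √(0.0009054081 + 0.0001692601) = 0.03278.
z* for 90% confidence is 1.645, so the margin of error is 1.645 × 0.03278 = 0.05392.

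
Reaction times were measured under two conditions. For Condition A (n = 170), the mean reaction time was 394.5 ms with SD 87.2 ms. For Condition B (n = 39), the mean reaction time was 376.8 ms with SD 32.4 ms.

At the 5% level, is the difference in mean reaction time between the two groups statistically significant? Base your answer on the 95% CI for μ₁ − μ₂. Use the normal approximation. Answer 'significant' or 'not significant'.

significant

Standard errors of each mean: 87.2/√170 = 6.6879 and 32.4/√39 = 5.1882.
SE(x̄₁ − x̄₂) = √(6.6879² + 5.1882²) = 8.4644 for independent samples with unequal variances.
With z* = 1.960, the margin is 1.960 × 8.4644 = 16.5902.
x̄₁ − x̄₂ = 394.5 − 376.8 = 17.7000; the interval is 17.7000 ± 16.5902 = (1.1098, 34.2902).
The interval (1.1098, 34.2902) does not contain 0, so the difference is significant.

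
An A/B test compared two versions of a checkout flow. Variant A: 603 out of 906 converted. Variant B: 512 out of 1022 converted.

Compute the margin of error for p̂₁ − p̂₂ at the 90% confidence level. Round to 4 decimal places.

First, p̂₁ = 603/906 = 0.6656; p̂₂ = 512/1022 = 0.5010.
The two standard errors are √(0.6656×0.3344/906) = 0.01567 and √(0.5010×0.4990/1022) = 0.01564.
Because the samples are independent, SE_diff = √(0.01567² + 0.01564²) = 0.02214.
Using z* = 1.645 for 90%, ME = 1.645 × 0.02214 = 0.03642.

0.0364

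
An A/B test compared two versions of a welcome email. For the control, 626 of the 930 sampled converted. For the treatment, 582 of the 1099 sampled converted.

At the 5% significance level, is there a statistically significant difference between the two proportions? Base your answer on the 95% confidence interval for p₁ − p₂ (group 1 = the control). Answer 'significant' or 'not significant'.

significant

First, p̂₁ = 626/930 = 0.6731; p̂₂ = 582/1099 = 0.5296.
The two standard errors are √(0.6731×0.3269/930) = 0.01538 and √(0.5296×0.4704/1099) = 0.01506.
Because the samples are independent, SE_diff = √(0.01538² + 0.01506²) = 0.02153.
Using z* = 1.960 for 95%, ME = 1.960 × 0.02153 = 0.04220.
p̂₁ − p̂₂ = 0.1435; interval 0.1435 ± 0.04220 gives (0.10130, 0.18570).
The interval (0.10130, 0.18570) does not contain 0, so the difference is significant.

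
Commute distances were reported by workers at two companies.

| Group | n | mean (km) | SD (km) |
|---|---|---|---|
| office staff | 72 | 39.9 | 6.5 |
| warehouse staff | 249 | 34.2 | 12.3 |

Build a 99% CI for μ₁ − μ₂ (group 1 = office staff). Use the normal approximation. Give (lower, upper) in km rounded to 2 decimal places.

(2.88, 8.52)

SE₁ = s₁/√n₁ = 6.5/√72 = 0.7660; SE₂ = 12.3/√249 = 0.7795.
Independent samples, unequal variances: SE_diff = √(SE₁² + SE₂²) = √(0.586756 + 0.60762025) = 1.0929.
z* = 2.576, so margin of error = 2.576 × 1.0929 = 2.8153.
Difference in means = 39.9 − 34.2 = 5.7000.
5.7000 ± 2.8153 → (2.88, 8.52).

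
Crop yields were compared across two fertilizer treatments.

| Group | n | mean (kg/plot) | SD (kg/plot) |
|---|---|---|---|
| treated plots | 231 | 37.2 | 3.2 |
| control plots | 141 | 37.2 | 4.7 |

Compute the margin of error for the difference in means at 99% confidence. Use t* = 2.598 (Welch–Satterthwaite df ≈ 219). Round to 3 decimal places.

1.165

Standard errors of each mean: 3.2/√231 = 0.2105 and 4.7/√141 = 0.3958.
SE(x̄₁ − x̄₂) = √(0.2105² + 0.3958²) = 0.4483 for independent samples with unequal variances.
With t* = 2.598, the margin is 2.598 × 0.4483 = 1.1647.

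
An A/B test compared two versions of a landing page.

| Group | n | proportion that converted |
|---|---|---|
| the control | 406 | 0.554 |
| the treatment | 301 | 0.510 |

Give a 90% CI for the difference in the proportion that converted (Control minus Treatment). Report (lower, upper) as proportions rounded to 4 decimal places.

SE₁ = √(p̂₁(1−p̂₁)/n₁) = √(0.5540·0.4460/406) = 0.02467; SE₂ = √(0.5100·0.4900/301) = 0.02881.
Independent samples: SE of the difference = √(SE₁² + SE₂²) = √(0.0006086089 + 0.0008300161) = 0.03793.
z* for 90% confidence is 1.645, so the margin of error is 1.645 × 0.03793 = 0.06239.
Point estimate p̂₁ − p̂₂ = 0.5540 − 0.5100 = 0.0440.
0.0440 ± 0.06239 → (-0.0184, 0.1064).

(-0.0184, 0.1064)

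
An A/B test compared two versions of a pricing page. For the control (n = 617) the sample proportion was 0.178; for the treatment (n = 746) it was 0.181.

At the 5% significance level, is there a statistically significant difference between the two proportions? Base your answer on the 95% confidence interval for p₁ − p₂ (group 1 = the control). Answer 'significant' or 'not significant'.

SE₁ = √(p̂₁(1−p̂₁)/n₁) = √(0.1780·0.8220/617) = 0.01540; SE₂ = √(0.1810·0.8190/746) = 0.01410.
Independent samples: SE of the difference = √(SE₁² + SE₂²) = √(0.00023716 + 0.00019881) = 0.02088.
z* for 95% confidence is 1.960, so the margin of error is 1.960 × 0.02088 = 0.04092.
Point estimate p̂₁ − p̂₂ = 0.1780 − 0.1810 = -0.0030.
-0.0030 ± 0.04092 → (-0.04392, 0.03792).
The interval (-0.04392, 0.03792) contains 0, so the difference is not significant.

not significant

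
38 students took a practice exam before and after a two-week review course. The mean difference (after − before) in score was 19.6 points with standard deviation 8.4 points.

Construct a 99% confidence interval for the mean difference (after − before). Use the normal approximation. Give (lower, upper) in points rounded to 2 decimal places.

(16.09, 23.11)

This is a matched-pairs design, so SE = s_d/√n = 8.4/√38 = 1.3627.
Margin = 2.576 × 1.3627 = 3.5103; the interval is 19.6 ± 3.5103 = (16.09, 23.11).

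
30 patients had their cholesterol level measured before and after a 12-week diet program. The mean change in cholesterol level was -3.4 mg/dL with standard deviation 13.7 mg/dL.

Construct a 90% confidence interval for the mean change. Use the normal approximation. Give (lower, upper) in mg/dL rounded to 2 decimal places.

This is a matched-pairs design, so SE = s_d/√n = 13.7/√30 = 2.5013.
Margin = 1.645 × 2.5013 = 4.1146; the interval is -3.4 ± 4.1146 = (-7.51, 0.71).

(-7.51, 0.71)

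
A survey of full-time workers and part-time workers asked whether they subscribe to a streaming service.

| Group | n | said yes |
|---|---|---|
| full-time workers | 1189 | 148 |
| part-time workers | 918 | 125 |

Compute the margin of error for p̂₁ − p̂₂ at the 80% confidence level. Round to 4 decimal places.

Sample proportions: 148/1189 = 0.1245, 125/918 = 0.1362.
Each SE is √(p̂(1−p̂)/n): √(0.1245·0.8755/1189) = 0.00957 and √(0.1362·0.8638/918) = 0.01132.
SE(p̂₁ − p̂₂) = √(SE₁² + SE₂²) = √(0.0000915849 + 0.0001281424) = 0.01482, since the two samples are independent.
At 80% confidence z* = 1.282; margin = 1.282 × 0.01482 = 0.01900.

0.0190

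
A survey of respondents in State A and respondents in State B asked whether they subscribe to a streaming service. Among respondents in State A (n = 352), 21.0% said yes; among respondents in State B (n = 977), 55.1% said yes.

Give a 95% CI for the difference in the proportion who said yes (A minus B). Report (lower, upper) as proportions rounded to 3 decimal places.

(-0.394, -0.288)

SE₁ = √(p̂₁(1−p̂₁)/n₁) = √(0.2100·0.7900/352) = 0.02171; SE₂ = √(0.5510·0.4490/977) = 0.01591.
Independent samples: SE of the difference = √(SE₁² + SE₂²) = √(0.0004713241 + 0.0002531281) = 0.02692.
z* for 95% confidence is 1.960, so the margin of error is 1.960 × 0.02692 = 0.05276.
Point estimate p̂₁ − p̂₂ = 0.2100 − 0.5510 = -0.3410.
-0.3410 ± 0.05276 → (-0.394, -0.288).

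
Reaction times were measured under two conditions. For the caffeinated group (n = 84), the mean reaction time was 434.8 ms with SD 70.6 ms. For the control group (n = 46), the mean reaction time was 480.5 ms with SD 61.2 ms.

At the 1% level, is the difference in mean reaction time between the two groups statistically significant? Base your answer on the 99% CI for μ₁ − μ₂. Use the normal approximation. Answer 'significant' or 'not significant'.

significant

Standard errors of each mean: 70.6/√84 = 7.7031 and 61.2/√46 = 9.0234.
SE(x̄₁ − x̄₂) = √(7.7031² + 9.0234²) = 11.8642 for independent samples with unequal variances.
With z* = 2.576, the margin is 2.576 × 11.8642 = 30.5622.
x̄₁ − x̄₂ = 434.8 − 480.5 = -45.7000; the interval is -45.7000 ± 30.5622 = (-76.2622, -15.1378).
The interval (-76.2622, -15.1378) does not contain 0, so the difference is significant.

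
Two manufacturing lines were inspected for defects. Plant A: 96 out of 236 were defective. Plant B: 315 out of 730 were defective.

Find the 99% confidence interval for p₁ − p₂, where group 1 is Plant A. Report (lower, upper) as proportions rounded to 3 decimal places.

p̂₁ = 96/236 = 0.4068 and p̂₂ = 315/730 = 0.4315.
SE₁ = √(p̂₁(1−p̂₁)/n₁) = √(0.4068·0.5932/236) = 0.03198; SE₂ = √(0.4315·0.5685/730) = 0.01833.
Independent samples: SE of the difference = √(SE₁² + SE₂²) = √(0.0010227204 + 0.0003359889) = 0.03686.
z* for 99% confidence is 2.576, so the margin of error is 2.576 × 0.03686 = 0.09495.
Point estimate p̂₁ − p̂₂ = 0.4068 − 0.4315 = -0.0247.
-0.0247 ± 0.09495 → (-0.120, 0.070).

(-0.120, 0.070)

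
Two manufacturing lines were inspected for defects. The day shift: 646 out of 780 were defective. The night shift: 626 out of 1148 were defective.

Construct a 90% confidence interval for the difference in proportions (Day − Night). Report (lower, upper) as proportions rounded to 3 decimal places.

p̂₁ = 646/780 = 0.8282 and p̂₂ = 626/1148 = 0.5453.
SE₁ = √(p̂₁(1−p̂₁)/n₁) = √(0.8282·0.1718/780) = 0.01351; SE₂ = √(0.5453·0.4547/1148) = 0.01470.
Independent samples: SE of the difference = √(SE₁² + SE₂²) = √(0.0001825201 + 0.00021609) = 0.01997.
z* for 90% confidence is 1.645, so the margin of error is 1.645 × 0.01997 = 0.03285.
Point estimate p̂₁ − p̂₂ = 0.8282 − 0.5453 = 0.2829.
0.2829 ± 0.03285 → (0.250, 0.316).

(0.250, 0.316)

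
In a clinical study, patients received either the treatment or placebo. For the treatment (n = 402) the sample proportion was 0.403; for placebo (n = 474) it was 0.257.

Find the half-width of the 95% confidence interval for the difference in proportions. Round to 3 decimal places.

0.062

SE₁ = √(p̂₁(1−p̂₁)/n₁) = √(0.4030·0.5970/402) = 0.02446; SE₂ = √(0.2570·0.7430/474) = 0.02007.
Independent samples: SE of the difference = √(SE₁² + SE₂²) = √(0.0005982916 + 0.0004028049) = 0.03164.
z* for 95% confidence is 1.960, so the margin of error is 1.960 × 0.03164 = 0.06201.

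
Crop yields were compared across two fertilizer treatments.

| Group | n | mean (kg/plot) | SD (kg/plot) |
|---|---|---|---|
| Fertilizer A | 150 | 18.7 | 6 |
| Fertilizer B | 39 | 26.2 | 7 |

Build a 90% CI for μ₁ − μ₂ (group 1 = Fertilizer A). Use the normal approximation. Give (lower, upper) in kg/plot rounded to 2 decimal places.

Standard errors of each mean: 6/√150 = 0.4899 and 7/√39 = 1.1209.
SE(x̄₁ − x̄₂) = √(0.4899² + 1.1209²) = 1.2233 for independent samples with unequal variances.
With z* = 1.645, the margin is 1.645 × 1.2233 = 2.0123.
x̄₁ − x̄₂ = 18.7 − 26.2 = -7.5000; the interval is -7.5000 ± 2.0123 = (-9.51, -5.49).

(-9.51, -5.49)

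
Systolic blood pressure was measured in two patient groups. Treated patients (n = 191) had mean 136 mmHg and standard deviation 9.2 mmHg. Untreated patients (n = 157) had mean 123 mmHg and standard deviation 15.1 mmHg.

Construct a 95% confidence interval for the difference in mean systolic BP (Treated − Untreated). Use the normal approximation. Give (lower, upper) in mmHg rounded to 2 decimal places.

(10.30, 15.70)

Standard errors of each mean: 9.2/√191 = 0.6657 and 15.1/√157 = 1.2051.
SE(x̄₁ − x̄₂) = √(0.6657² + 1.2051²) = 1.3767 for independent samples with unequal variances.
With z* = 1.960, the margin is 1.960 × 1.3767 = 2.6983.
x̄₁ − x̄₂ = 136 − 123 = 13.0000; the interval is 13.0000 ± 2.6983 = (10.30, 15.70).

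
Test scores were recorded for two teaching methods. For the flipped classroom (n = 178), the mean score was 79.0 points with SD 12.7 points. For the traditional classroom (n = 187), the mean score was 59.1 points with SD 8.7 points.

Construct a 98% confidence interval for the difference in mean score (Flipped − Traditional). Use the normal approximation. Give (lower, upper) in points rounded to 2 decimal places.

Standard errors of each mean: 12.7/√178 = 0.9519 and 8.7/√187 = 0.6362.
SE(x̄₁ − x̄₂) = √(0.9519² + 0.6362²) = 1.1449 for independent samples with unequal variances.
With z* = 2.326, the margin is 2.326 × 1.1449 = 2.6630.
x̄₁ − x̄₂ = 79.0 − 59.1 = 19.9000; the interval is 19.9000 ± 2.6630 = (17.24, 22.56).

(17.24, 22.56)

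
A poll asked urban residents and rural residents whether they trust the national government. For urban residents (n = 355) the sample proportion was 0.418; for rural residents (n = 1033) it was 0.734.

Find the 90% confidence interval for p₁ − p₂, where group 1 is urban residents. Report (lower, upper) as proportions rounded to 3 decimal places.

(-0.365, -0.267)

The two standard errors are √(0.4180×0.5820/355) = 0.02618 and √(0.7340×0.2660/1033) = 0.01375.
Because the samples are independent, SE_diff = √(0.02618² + 0.01375²) = 0.02957.
Using z* = 1.645 for 90%, ME = 1.645 × 0.02957 = 0.04864.
p̂₁ − p̂₂ = -0.3160; interval -0.3160 ± 0.04864 gives (-0.365, -0.267).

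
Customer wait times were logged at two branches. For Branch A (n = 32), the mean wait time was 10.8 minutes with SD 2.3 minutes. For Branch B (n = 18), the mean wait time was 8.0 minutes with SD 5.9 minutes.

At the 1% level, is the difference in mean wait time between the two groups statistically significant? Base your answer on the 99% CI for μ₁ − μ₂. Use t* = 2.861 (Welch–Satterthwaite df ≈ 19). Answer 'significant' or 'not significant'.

not significant

Standard errors of each mean: 2.3/√32 = 0.4066 and 5.9/√18 = 1.3906.
SE(x̄₁ − x̄₂) = √(0.4066² + 1.3906²) = 1.4488 for independent samples with unequal variances.
With t* = 2.861, the margin is 2.861 × 1.4488 = 4.1450.
x̄₁ − x̄₂ = 10.8 − 8.0 = 2.8000; the interval is 2.8000 ± 4.1450 = (-1.3450, 6.9450).
The interval (-1.3450, 6.9450) contains 0, so the difference is not significant.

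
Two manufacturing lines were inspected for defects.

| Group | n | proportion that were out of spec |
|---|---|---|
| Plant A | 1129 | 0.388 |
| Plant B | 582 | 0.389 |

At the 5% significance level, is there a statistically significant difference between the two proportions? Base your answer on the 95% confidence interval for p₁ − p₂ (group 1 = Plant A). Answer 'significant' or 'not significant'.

not significant

SE₁ = √(p̂₁(1−p̂₁)/n₁) = √(0.3880·0.6120/1129) = 0.01450; SE₂ = √(0.3890·0.6110/582) = 0.02021.
Independent samples: SE of the difference = √(SE₁² + SE₂²) = √(0.00021025 + 0.0004084441) = 0.02487.
z* for 95% confidence is 1.960, so the margin of error is 1.960 × 0.02487 = 0.04875.
Point estimate p̂₁ − p̂₂ = 0.3880 − 0.3890 = -0.0010.
-0.0010 ± 0.04875 → (-0.04975, 0.04775).
The interval (-0.04975, 0.04775) contains 0, so the difference is not significant.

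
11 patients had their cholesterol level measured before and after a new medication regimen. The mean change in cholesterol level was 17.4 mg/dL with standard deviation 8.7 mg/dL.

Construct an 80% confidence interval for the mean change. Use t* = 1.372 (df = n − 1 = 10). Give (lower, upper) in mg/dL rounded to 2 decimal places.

(13.80, 21.00)

Paired design: SE = s_d/√n = 8.7/√11 = 2.6231.
t* = 1.372; margin of error = 1.372 × 2.6231 = 3.5989.
17.4 ± 3.5989 → (13.80, 21.00).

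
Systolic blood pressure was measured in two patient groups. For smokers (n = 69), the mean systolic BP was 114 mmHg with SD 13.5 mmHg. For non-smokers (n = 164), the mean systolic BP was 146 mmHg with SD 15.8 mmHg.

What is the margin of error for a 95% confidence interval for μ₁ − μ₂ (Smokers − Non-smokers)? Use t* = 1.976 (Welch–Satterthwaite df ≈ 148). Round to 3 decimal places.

4.032

SE₁ = s₁/√n₁ = 13.5/√69 = 1.6252; SE₂ = 15.8/√164 = 1.2338.
Independent samples, unequal variances: SE_diff = √(SE₁² + SE₂²) = √(2.64127504 + 1.52226244) = 2.0405.
t* = 1.976, so margin of error = 1.976 × 2.0405 = 4.0320.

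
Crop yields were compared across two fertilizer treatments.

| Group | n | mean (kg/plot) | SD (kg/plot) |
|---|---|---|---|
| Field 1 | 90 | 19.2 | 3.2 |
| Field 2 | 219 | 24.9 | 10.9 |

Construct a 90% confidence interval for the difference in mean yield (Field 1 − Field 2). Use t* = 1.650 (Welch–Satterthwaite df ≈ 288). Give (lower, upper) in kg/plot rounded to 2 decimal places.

Standard errors of each mean: 3.2/√90 = 0.3373 and 10.9/√219 = 0.7366.
SE(x̄₁ − x̄₂) = √(0.3373² + 0.7366²) = 0.8102 for independent samples with unequal variances.
With t* = 1.650, the margin is 1.650 × 0.8102 = 1.3368.
x̄₁ − x̄₂ = 19.2 − 24.9 = -5.7000; the interval is -5.7000 ± 1.3368 = (-7.04, -4.36).

(-7.04, -4.36)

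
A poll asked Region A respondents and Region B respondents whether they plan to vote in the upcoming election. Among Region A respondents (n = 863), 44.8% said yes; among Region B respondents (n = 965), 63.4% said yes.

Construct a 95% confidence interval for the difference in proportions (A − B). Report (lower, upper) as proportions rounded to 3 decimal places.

(-0.231, -0.141)

The two standard errors are √(0.4480×0.5520/863) = 0.01693 and √(0.6340×0.3660/965) = 0.01551.
Because the samples are independent, SE_diff = √(0.01693² + 0.01551²) = 0.02296.
Using z* = 1.960 for 95%, ME = 1.960 × 0.02296 = 0.04500.
p̂₁ − p̂₂ = -0.1860; interval -0.1860 ± 0.04500 gives (-0.231, -0.141).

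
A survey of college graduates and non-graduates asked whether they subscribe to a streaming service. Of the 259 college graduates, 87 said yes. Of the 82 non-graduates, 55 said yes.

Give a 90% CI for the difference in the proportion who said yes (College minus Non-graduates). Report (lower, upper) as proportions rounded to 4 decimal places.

p̂₁ = 87/259 = 0.3359 and p̂₂ = 55/82 = 0.6707.
SE₁ = √(p̂₁(1−p̂₁)/n₁) = √(0.3359·0.6641/259) = 0.02935; SE₂ = √(0.6707·0.3293/82) = 0.05190.
Independent samples: SE of the difference = √(SE₁² + SE₂²) = √(0.0008614225 + 0.00269361) = 0.05962.
z* for 90% confidence is 1.645, so the margin of error is 1.645 × 0.05962 = 0.09807.
Point estimate p̂₁ − p̂₂ = 0.3359 − 0.6707 = -0.3348.
-0.3348 ± 0.09807 → (-0.4329, -0.2367).

(-0.4329, -0.2367)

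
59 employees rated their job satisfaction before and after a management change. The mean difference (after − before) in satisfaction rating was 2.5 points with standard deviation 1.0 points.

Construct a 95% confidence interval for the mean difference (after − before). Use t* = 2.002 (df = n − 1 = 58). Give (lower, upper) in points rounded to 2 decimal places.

(2.24, 2.76)

Paired design: SE = s_d/√n = 1.0/√59 = 0.1302.
t* = 2.002; margin of error = 2.002 × 0.1302 = 0.2607.
2.5 ± 0.2607 → (2.24, 2.76).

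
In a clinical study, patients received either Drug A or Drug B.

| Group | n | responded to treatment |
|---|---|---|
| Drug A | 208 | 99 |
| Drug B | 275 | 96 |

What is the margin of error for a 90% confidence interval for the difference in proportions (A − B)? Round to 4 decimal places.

0.0740

p̂₁ = 99/208 = 0.4760 and p̂₂ = 96/275 = 0.3491.
SE₁ = √(p̂₁(1−p̂₁)/n₁) = √(0.4760·0.5240/208) = 0.03463; SE₂ = √(0.3491·0.6509/275) = 0.02875.
Independent samples: SE of the difference = √(SE₁² + SE₂²) = √(0.0011992369 + 0.0008265625) = 0.04501.
z* for 90% confidence is 1.645, so the margin of error is 1.645 × 0.04501 = 0.07404.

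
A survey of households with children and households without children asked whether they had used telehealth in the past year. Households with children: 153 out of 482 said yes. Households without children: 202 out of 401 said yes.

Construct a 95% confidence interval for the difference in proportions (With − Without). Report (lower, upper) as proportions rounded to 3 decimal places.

First, p̂₁ = 153/482 = 0.3174; p̂₂ = 202/401 = 0.5037.
The two standard errors are √(0.3174×0.6826/482) = 0.02120 and √(0.5037×0.4963/401) = 0.02497.
Because the samples are independent, SE_diff = √(0.02120² + 0.02497²) = 0.03276.
Using z* = 1.960 for 95%, ME = 1.960 × 0.03276 = 0.06421.
p̂₁ − p̂₂ = -0.1863; interval -0.1863 ± 0.06421 gives (-0.251, -0.122).

(-0.251, -0.122)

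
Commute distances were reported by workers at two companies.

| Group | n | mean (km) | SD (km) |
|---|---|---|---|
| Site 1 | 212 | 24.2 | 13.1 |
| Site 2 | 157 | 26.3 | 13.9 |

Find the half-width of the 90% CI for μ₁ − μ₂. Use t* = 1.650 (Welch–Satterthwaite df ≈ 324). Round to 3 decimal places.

SE₁ = s₁/√n₁ = 13.1/√212 = 0.8997; SE₂ = 13.9/√157 = 1.1093.
Independent samples, unequal variances: SE_diff = √(SE₁² + SE₂²) = √(0.80946009 + 1.23054649) = 1.4283.
t* = 1.650, so margin of error = 1.650 × 1.4283 = 2.3567.

2.357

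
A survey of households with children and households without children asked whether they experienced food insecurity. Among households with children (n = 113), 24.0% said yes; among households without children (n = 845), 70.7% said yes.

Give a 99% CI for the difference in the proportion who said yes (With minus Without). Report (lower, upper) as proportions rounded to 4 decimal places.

(-0.5781, -0.3559)

Each SE is √(p̂(1−p̂)/n): √(0.2400·0.7600/113) = 0.04018 and √(0.7070·0.2930/845) = 0.01566.
SE(p̂₁ − p̂₂) = √(SE₁² + SE₂²) = √(0.0016144324 + 0.0002452356) = 0.04312, since the two samples are independent.
At 99% confidence z* = 2.576; margin = 2.576 × 0.04312 = 0.11108.
The difference is 0.2400 − 0.7070 = -0.4670, so the interval is -0.4670 ± 0.11108 = (-0.5781, -0.3559).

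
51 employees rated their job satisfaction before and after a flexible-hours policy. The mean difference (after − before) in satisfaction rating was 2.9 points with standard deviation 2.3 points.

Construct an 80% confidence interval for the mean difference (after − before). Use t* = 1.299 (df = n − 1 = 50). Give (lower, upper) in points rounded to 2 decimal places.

(2.48, 3.32)

This is a matched-pairs design, so SE = s_d/√n = 2.3/√51 = 0.3221.
Margin = 1.299 × 0.3221 = 0.4184; the interval is 2.9 ± 0.4184 = (2.48, 3.32).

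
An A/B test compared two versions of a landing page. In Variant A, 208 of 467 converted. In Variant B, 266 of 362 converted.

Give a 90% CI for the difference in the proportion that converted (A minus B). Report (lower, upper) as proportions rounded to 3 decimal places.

(-0.343, -0.236)

First, p̂₁ = 208/467 = 0.4454; p̂₂ = 266/362 = 0.7348.
The two standard errors are √(0.4454×0.5546/467) = 0.02300 and √(0.7348×0.2652/362) = 0.02320.
Because the samples are independent, SE_diff = √(0.02300² + 0.02320²) = 0.03267.
Using z* = 1.645 for 90%, ME = 1.645 × 0.03267 = 0.05374.
p̂₁ − p̂₂ = -0.2894; interval -0.2894 ± 0.05374 gives (-0.343, -0.236).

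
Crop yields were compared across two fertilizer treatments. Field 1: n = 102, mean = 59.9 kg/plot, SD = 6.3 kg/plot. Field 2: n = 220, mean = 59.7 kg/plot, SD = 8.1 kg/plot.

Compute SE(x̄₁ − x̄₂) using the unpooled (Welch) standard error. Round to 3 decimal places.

0.829

Per-group SEs: s₁/√n₁ = 6.3/√102 = 0.6238, s₂/√n₂ = 8.1/√220 = 0.5461.
Unpooled SE of the difference: √(0.38912644 + 0.29822521) = 0.8291.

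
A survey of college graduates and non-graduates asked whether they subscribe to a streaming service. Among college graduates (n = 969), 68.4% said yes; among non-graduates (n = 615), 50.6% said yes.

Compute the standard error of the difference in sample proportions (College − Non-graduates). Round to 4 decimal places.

SE₁ = √(p̂₁(1−p̂₁)/n₁) = √(0.6840·0.3160/969) = 0.01494; SE₂ = √(0.5060·0.4940/615) = 0.02016.
Independent samples: SE of the difference = √(SE₁² + SE₂²) = √(0.0002232036 + 0.0004064256) = 0.02509.

0.0251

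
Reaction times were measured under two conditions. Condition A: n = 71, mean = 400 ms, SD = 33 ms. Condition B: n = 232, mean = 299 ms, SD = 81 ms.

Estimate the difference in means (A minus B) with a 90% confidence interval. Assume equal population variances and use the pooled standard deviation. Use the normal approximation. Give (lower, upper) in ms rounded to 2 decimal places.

(84.78, 117.22)

Pooled variance s_p² = [70·33² + 231·81²] / (71+232−2) = 5288.4419, so s_p = 72.7217.
SE_diff = s_p·√(1/n₁ + 1/n₂) = 72.7217·√(1/71 + 1/232) = 9.8631.
z* = 1.645; margin = 1.645 × 9.8631 = 16.2248.
Difference = 400 − 299 = 101.0000.
101.0000 ± 16.2248 → (84.78, 117.22).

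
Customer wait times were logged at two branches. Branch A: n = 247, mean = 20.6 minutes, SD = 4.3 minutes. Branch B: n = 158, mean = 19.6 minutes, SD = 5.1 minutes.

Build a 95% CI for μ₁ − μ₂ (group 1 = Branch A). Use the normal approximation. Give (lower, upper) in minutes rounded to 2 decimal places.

(0.04, 1.96)

Standard errors of each mean: 4.3/√247 = 0.2736 and 5.1/√158 = 0.4057.
SE(x̄₁ − x̄₂) = √(0.2736² + 0.4057²) = 0.4893 for independent samples with unequal variances.
With z* = 1.960, the margin is 1.960 × 0.4893 = 0.9590.
x̄₁ − x̄₂ = 20.6 − 19.6 = 1.0000; the interval is 1.0000 ± 0.9590 = (0.04, 1.96).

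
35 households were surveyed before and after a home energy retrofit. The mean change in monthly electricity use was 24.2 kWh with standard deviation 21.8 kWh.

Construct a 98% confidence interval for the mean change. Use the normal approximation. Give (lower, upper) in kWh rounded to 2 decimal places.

This is a matched-pairs design, so SE = s_d/√n = 21.8/√35 = 3.6849.
Margin = 2.326 × 3.6849 = 8.5711; the interval is 24.2 ± 8.5711 = (15.63, 32.77).

(15.63, 32.77)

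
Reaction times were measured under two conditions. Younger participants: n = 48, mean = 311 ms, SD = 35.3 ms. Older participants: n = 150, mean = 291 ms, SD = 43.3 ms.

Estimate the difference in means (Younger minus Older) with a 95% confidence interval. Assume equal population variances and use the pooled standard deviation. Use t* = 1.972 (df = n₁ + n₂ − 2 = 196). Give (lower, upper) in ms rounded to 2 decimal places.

(6.42, 33.58)

s_p = √[((n₁−1)s₁² + (n₂−1)s₂²)/(n₁+n₂−2)] = √[(47·35.3² + 149·43.3²)/196] = 41.5224.
SE = 41.5224·√(1/48 + 1/150) = 6.8857.
With t* = 1.972, margin = 1.972 × 6.8857 = 13.5786.
x̄₁ − x̄₂ = 311 − 291 = 20.0000; interval 20.0000 ± 13.5786 = (6.42, 33.58).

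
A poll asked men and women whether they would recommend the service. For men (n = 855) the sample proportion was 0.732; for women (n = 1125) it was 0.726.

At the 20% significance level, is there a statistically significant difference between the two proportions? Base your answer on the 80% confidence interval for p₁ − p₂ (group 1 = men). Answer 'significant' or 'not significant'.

SE₁ = √(p̂₁(1−p̂₁)/n₁) = √(0.7320·0.2680/855) = 0.01515; SE₂ = √(0.7260·0.2740/1125) = 0.01330.
Independent samples: SE of the difference = √(SE₁² + SE₂²) = √(0.0002295225 + 0.00017689) = 0.02016.
z* for 80% confidence is 1.282, so the margin of error is 1.282 × 0.02016 = 0.02585.
Point estimate p̂₁ − p̂₂ = 0.7320 − 0.7260 = 0.0060.
0.0060 ± 0.02585 → (-0.01985, 0.03185).
The interval (-0.01985, 0.03185) contains 0, so the difference is not significant.

not significant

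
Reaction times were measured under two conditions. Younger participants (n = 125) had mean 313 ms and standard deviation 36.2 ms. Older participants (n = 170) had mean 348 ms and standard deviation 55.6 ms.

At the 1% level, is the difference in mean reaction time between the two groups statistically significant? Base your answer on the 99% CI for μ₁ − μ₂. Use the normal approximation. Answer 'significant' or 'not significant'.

significant

Standard errors of each mean: 36.2/√125 = 3.2378 and 55.6/√170 = 4.2643.
SE(x̄₁ − x̄₂) = √(3.2378² + 4.2643²) = 5.3542 for independent samples with unequal variances.
With z* = 2.576, the margin is 2.576 × 5.3542 = 13.7924.
x̄₁ − x̄₂ = 313 − 348 = -35.0000; the interval is -35.0000 ± 13.7924 = (-48.7924, -21.2076).
The interval (-48.7924, -21.2076) does not contain 0, so the difference is significant.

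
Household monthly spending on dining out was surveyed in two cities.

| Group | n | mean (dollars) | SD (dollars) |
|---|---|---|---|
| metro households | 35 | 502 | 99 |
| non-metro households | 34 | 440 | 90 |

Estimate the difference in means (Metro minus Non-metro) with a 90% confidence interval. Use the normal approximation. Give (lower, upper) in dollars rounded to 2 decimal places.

(24.55, 99.45)

Standard errors of each mean: 99/√35 = 16.7341 and 90/√34 = 15.4349.
SE(x̄₁ − x̄₂) = √(16.7341² + 15.4349²) = 22.7655 for independent samples with unequal variances.
With z* = 1.645, the margin is 1.645 × 22.7655 = 37.4492.
x̄₁ − x̄₂ = 502 − 440 = 62.0000; the interval is 62.0000 ± 37.4492 = (24.55, 99.45).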